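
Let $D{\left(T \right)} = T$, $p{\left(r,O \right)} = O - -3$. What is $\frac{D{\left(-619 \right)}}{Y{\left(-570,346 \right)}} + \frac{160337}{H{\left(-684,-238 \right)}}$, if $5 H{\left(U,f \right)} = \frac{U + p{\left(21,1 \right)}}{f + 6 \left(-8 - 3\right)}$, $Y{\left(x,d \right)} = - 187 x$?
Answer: $\frac{38201893001}{106590} \approx 3.584 \cdot 10^{5}$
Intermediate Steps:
$p{\left(r,O \right)} = 3 + O$ ($p{\left(r,O \right)} = O + 3 = 3 + O$)
$H{\left(U,f \right)} = \frac{4 + U}{5 \left(-66 + f\right)}$ ($H{\left(U,f \right)} = \frac{\left(U + \left(3 + 1\right)\right) \frac{1}{f + 6 \left(-8 - 3\right)}}{5} = \frac{\left(U + 4\right) \frac{1}{f + 6 \left(-11\right)}}{5} = \frac{\left(4 + U\right) \frac{1}{f - 66}}{5} = \frac{\left(4 + U\right) \frac{1}{-66 + f}}{5} = \frac{\frac{1}{-66 + f} \left(4 + U\right)}{5} = \frac{4 + U}{5 \left(-66 + f\right)}$)
$\frac{D{\left(-619 \right)}}{Y{\left(-570,346 \right)}} + \frac{160337}{H{\left(-684,-238 \right)}} = - \frac{619}{\left(-187\right) \left(-570\right)} + \frac{160337}{\frac{1}{5} \frac{1}{-66 - 238} \left(4 - 684\right)} = - \frac{619}{106590} + \frac{160337}{\frac{1}{5} \frac{1}{-304} \left(-680\right)} = \left(-619\right) \frac{1}{106590} + \frac{160337}{\frac{1}{5} \left(- \frac{1}{304}\right) \left(-680\right)} = - \frac{619}{106590} + \frac{160337}{\frac{17}{38}} = - \frac{619}{106590} + 160337 \cdot \frac{38}{17} = - \frac{619}{106590} + \frac{6092806}{17} = \frac{38201893001}{106590}$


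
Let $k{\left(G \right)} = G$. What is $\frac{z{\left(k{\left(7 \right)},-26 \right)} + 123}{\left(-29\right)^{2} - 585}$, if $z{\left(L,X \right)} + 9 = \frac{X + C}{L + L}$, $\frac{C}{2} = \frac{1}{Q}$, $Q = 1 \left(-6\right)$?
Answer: $\frac{4709}{10752} \approx 0.43796$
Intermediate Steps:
$Q = -6$
$C = - \frac{1}{3}$ ($C = \frac{2}{-6} = 2 \left(- \frac{1}{6}\right) = - \frac{1}{3} \approx -0.33333$)
$z{\left(L,X \right)} = -9 + \frac{- \frac{1}{3} + X}{2 L}$ ($z{\left(L,X \right)} = -9 + \frac{X - \frac{1}{3}}{L + L} = -9 + \frac{- \frac{1}{3} + X}{2 L}$)
$\frac{z{\left(k{\left(7 \right)},-26 \right)} + 123}{\left(-29\right)^{2} - 585} = \frac{\frac{-1 - 378 + 3 \left(-26\right)}{6 \cdot 7} + 123}{\left(-29\right)^{2} - 585} = \frac{\frac{1}{6} \cdot \frac{1}{7} \left(-1 - 378 - 78\right) + 123}{841 - 585} = \frac{\frac{1}{6} \cdot \frac{1}{7} \left(-457\right) + 123}{256} = \left(- \frac{457}{42} + 123\right) \frac{1}{256} = \frac{4709}{42} \cdot \frac{1}{256} = \frac{4709}{10752}$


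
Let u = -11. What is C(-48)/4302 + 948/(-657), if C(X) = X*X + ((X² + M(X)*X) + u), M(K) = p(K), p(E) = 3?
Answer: -128075/314046 ≈ -0.40782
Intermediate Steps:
M(K) = 3
C(X) = -11 + 2*X² + 3*X (C(X) = X*X + ((X² + 3*X) - 11) = X² + (-11 + X² + 3*X) = -11 + 2*X² + 3*X)
C(-48)/4302 + 948/(-657) = (-11 + 2*(-48)² + 3*(-48))/4302 + 948/(-657) = (-11 + 2*2304 - 144)*(1/4302) + 948*(-1/657) = (-11 + 4608 - 144)*(1/4302) - 316/219 = 4453*(1/4302) - 316/219 = 4453/4302 - 316/219 = -128075/314046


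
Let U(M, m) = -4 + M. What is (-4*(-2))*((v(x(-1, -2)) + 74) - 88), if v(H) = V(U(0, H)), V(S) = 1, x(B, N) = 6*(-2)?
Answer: -104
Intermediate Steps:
x(B, N) = -12
v(H) = 1
(-4*(-2))*((v(x(-1, -2)) + 74) - 88) = (-4*(-2))*((1 + 74) - 88) = 8*(75 - 88) = 8*(-13) = -104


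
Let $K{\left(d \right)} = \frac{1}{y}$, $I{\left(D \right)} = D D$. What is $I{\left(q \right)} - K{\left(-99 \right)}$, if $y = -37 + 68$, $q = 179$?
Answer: $\frac{993270}{31} \approx 32041.0$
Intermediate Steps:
$I{\left(D \right)} = D^{2}$
$y = 31$
$K{\left(d \right)} = \frac{1}{31}$
$I{\left(q \right)} - K{\left(-99 \right)} = 179^{2} - \frac{1}{31} = 32041 - \frac{1}{31} = \frac{993270}{31}$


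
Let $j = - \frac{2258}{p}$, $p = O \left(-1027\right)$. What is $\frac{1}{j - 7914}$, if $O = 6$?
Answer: $- \frac{3081}{24381905} \approx -0.00012636$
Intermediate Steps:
$p = -6162$ ($p = 6 \left(-1027\right) = -6162$)
$j = \frac{1129}{3081}$ ($j = - \frac{2258}{-6162} = \left(-2258\right) \left(- \frac{1}{6162}\right) = \frac{1129}{3081} \approx 0.36644$)
$\frac{1}{j - 7914} = \frac{1}{\frac{1129}{3081} - 7914} = \frac{1}{- \frac{24381905}{3081}} = - \frac{3081}{24381905}$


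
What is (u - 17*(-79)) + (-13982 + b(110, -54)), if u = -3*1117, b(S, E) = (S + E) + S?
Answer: -15824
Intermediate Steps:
b(S, E) = E + 2*S (b(S, E) = (E + S) + S = E + 2*S)
u = -3351
(u - 17*(-79)) + (-13982 + b(110, -54)) = (-3351 - 17*(-79)) + (-13982 + (-54 + 2*110)) = (-3351 + 1343) + (-13982 + (-54 + 220)) = -2008 + (-13982 + 166) = -2008 - 13816 = -15824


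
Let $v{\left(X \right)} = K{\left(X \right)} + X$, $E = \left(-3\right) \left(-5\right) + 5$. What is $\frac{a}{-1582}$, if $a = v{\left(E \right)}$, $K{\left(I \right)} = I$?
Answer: $- \frac{20}{791} \approx -0.025284$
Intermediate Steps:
$E = 20$ ($E = 15 + 5 = 20$)
$v{\left(X \right)} = 2 X$ ($v{\left(X \right)} = X + X = 2 X$)
$a = 40$ ($a = 2 \cdot 20 = 40$)
$\frac{a}{-1582} = \frac{40}{-1582} = 40 \left(- \frac{1}{1582}\right) = - \frac{20}{791}$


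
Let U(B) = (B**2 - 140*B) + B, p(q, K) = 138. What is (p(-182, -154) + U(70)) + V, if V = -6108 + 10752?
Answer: -48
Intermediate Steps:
U(B) = B**2 - 139*B
V = 4644
(p(-182, -154) + U(70)) + V = (138 + 70*(-139 + 70)) + 4644 = (138 + 70*(-69)) + 4644 = (138 - 4830) + 4644 = -4692 + 4644 = -48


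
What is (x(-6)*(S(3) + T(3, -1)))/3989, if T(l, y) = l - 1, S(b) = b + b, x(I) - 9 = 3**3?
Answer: 288/3989 ≈ 0.072199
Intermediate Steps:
x(I) = 36 (x(I) = 9 + 3**3 = 9 + 27 = 36)
S(b) = 2*b
T(l, y) = -1 + l
(x(-6)*(S(3) + T(3, -1)))/3989 = (36*(2*3 + (-1 + 3)))/3989 = (36*(6 + 2))*(1/3989) = (36*8)*(1/3989) = 288*(1/3989) = 288/3989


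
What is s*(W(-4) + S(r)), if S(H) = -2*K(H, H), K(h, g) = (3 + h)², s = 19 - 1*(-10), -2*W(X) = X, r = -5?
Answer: -174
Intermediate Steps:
W(X) = -X/2
s = 29 (s = 19 + 10 = 29)
S(H) = -2*(3 + H)²
s*(W(-4) + S(r)) = 29*(-½*(-4) - 2*(3 - 5)²) = 29*(2 - 2*(-2)²) = 29*(2 - 2*4) = 29*(2 - 8) = 29*(-6) = -174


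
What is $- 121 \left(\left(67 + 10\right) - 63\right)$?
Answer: $-1694$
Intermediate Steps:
$- 121 \left(\left(67 + 10\right) - 63\right) = - 121 \left(77 - 63\right) = \left(-121\right) 14 = -1694$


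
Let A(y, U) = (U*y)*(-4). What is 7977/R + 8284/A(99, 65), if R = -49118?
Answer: -153055373/316074330 ≈ -0.48424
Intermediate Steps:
A(y, U) = -4*U*y
7977/R + 8284/A(99, 65) = 7977/(-49118) + 8284/((-4*65*99)) = 7977*(-1/49118) + 8284/(-25740) = -7977/49118 + 8284*(-1/25740) = -7977/49118 - 2071/6435 = -153055373/316074330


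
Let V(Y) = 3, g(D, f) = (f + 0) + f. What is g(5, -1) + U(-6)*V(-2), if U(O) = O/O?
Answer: 1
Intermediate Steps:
g(D, f) = 2*f (g(D, f) = f + f = 2*f)
U(O) = 1
g(5, -1) + U(-6)*V(-2) = 2*(-1) + 1*3 = -2 + 3 = 1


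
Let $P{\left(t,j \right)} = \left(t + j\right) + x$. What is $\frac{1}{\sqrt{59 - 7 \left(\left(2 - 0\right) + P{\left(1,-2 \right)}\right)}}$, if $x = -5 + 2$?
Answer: $\frac{\sqrt{73}}{73} \approx 0.11704$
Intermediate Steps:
$x = -3$
$P{\left(t,j \right)} = -3 + j + t$ ($P{\left(t,j \right)} = \left(t + j\right) - 3 = \left(j + t\right) - 3 = -3 + j + t$)
$\frac{1}{\sqrt{59 - 7 \left(\left(2 - 0\right) + P{\left(1,-2 \right)}\right)}} = \frac{1}{\sqrt{59 - 7 \left(\left(2 - 0\right) - 4\right)}} = \frac{1}{\sqrt{59 - 7 \left(\left(2 + 0\right) - 4\right)}} = \frac{1}{\sqrt{59 - 7 \left(2 - 4\right)}} = \frac{1}{\sqrt{59 - -14}} = \frac{1}{\sqrt{59 + 14}} = \frac{1}{\sqrt{73}} = \frac{\sqrt{73}}{73}$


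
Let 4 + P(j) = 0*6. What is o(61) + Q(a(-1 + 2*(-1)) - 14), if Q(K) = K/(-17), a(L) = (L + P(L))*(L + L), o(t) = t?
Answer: 1009/17 ≈ 59.353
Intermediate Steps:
P(j) = -4 (P(j) = -4 + 0*6 = -4 + 0 = -4)
a(L) = 2*L*(-4 + L) (a(L) = (L - 4)*(L + L) = (-4 + L)*(2*L) = 2*L*(-4 + L))
Q(K) = -K/17 (Q(K) = K*(-1/17) = -K/17)
o(61) + Q(a(-1 + 2*(-1)) - 14) = 61 - (2*(-1 + 2*(-1))*(-4 + (-1 + 2*(-1))) - 14)/17 = 61 - (2*(-1 - 2)*(-4 + (-1 - 2)) - 14)/17 = 61 - (2*(-3)*(-4 - 3) - 14)/17 = 61 - (2*(-3)*(-7) - 14)/17 = 61 - (42 - 14)/17 = 61 - 1/17*28 = 61 - 28/17 = 1009/17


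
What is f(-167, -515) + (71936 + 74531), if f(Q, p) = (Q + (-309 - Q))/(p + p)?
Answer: 1464673/10 ≈ 1.4647e+5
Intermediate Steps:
f(Q, p) = -309/(2*p) (f(Q, p) = -309*1/(2*p) = -309/(2*p))
f(-167, -515) + (71936 + 74531) = -309/2/(-515) + (71936 + 74531) = -309/2*(-1/515) + 146467 = 3/10 + 146467 = 1464673/10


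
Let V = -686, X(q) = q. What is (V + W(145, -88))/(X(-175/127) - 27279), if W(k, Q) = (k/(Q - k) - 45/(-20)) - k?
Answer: 14023975/461287808 ≈ 0.030402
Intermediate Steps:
W(k, Q) = 9/4 - k + k/(Q - k) (W(k, Q) = (k/(Q - k) - 45*(-1/20)) - k = (k/(Q - k) + 9/4) - k = (9/4 + k/(Q - k)) - k = 9/4 - k + k/(Q - k))
(V + W(145, -88))/(X(-175/127) - 27279) = (-686 + (145² - 5/4*145 + (9/4)*(-88) - 1*(-88)*145)/(-88 - 1*145))/(-175/127 - 27279) = (-686 + (21025 - 725/4 - 198 + 12760)/(-88 - 145))/(-175*1/127 - 27279) = (-686 + (133623/4)/(-233))/(-175/127 - 27279) = (-686 - 1/233*133623/4)/(-3464608/127) = (-686 - 133623/932)*(-127/3464608) = -772975/932*(-127/3464608) = 14023975/461287808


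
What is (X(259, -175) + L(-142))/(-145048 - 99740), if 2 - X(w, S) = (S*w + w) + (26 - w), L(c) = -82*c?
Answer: -56945/244788 ≈ -0.23263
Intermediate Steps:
X(w, S) = -24 - S*w (X(w, S) = 2 - ((S*w + w) + (26 - w)) = 2 - ((w + S*w) + (26 - w)) = 2 - (26 + S*w) = 2 + (-26 - S*w) = -24 - S*w)
(X(259, -175) + L(-142))/(-145048 - 99740) = ((-24 - 1*(-175)*259) - 82*(-142))/(-145048 - 99740) = ((-24 + 45325) + 11644)/(-244788) = (45301 + 11644)*(-1/244788) = 56945*(-1/244788) = -56945/244788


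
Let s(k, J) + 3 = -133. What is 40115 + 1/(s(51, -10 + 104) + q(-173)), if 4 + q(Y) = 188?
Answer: 1925521/48 ≈ 40115.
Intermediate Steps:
s(k, J) = -136 (s(k, J) = -3 - 133 = -136)
q(Y) = 184 (q(Y) = -4 + 188 = 184)
40115 + 1/(s(51, -10 + 104) + q(-173)) = 40115 + 1/(-136 + 184) = 40115 + 1/48 = 1925521/48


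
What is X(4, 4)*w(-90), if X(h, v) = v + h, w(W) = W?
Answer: -720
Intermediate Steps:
X(h, v) = h + v
X(4, 4)*w(-90) = (4 + 4)*(-90) = 8*(-90) = -720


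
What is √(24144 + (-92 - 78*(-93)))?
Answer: √31306 ≈ 176.94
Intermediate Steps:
√(24144 + (-92 - 78*(-93))) = √(24144 + (-92 + 7254)) = √(24144 + 7162) = √31306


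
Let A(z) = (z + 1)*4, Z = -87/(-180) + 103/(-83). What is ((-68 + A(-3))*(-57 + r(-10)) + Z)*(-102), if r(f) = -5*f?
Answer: -44974979/830 ≈ -54187.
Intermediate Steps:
Z = -3773/4980 (Z = -87*(-1/180) + 103*(-1/83) = 29/60 - 103/83 = -3773/4980 ≈ -0.75763)
A(z) = 4 + 4*z (A(z) = (1 + z)*4 = 4 + 4*z)
((-68 + A(-3))*(-57 + r(-10)) + Z)*(-102) = ((-68 + (4 + 4*(-3)))*(-57 - 5*(-10)) - 3773/4980)*(-102) = ((-68 + (4 - 12))*(-57 + 50) - 3773/4980)*(-102) = ((-68 - 8)*(-7) - 3773/4980)*(-102) = (-76*(-7) - 3773/4980)*(-102) = (532 - 3773/4980)*(-102) = (2645587/4980)*(-102) = -44974979/830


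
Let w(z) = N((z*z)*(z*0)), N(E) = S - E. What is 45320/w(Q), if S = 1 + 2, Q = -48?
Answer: 45320/3 ≈ 15107.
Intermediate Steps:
S = 3
N(E) = 3 - E
w(z) = 3 (w(z) = 3 - z*z*z*0 = 3 - z²*0 = 3 - 1*0 = 3 + 0 = 3)
45320/w(Q) = 45320/3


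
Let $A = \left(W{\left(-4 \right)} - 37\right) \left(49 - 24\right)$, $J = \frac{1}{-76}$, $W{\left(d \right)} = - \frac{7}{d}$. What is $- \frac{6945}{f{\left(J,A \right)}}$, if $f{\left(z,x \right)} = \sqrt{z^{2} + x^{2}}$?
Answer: $- \frac{263910 \sqrt{4485650626}}{2242825313} \approx -7.8809$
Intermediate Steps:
$J = - \frac{1}{76} \approx -0.013158$
$A = - \frac{3525}{4}$ ($A = \left(- \frac{7}{-4} - 37\right) \left(49 - 24\right) = \left(\left(-7\right) \left(- \frac{1}{4}\right) - 37\right) 25 = \left(\frac{7}{4} - 37\right) 25 = \left(- \frac{141}{4}\right) 25 = - \frac{3525}{4} \approx -881.25$)
$f{\left(z,x \right)} = \sqrt{x^{2} + z^{2}}$
$- \frac{6945}{f{\left(J,A \right)}} = - \frac{6945}{\sqrt{\left(- \frac{3525}{4}\right)^{2} + \left(- \frac{1}{76}\right)^{2}}} = - \frac{6945}{\sqrt{\frac{12425625}{16} + \frac{1}{5776}}} = - \frac{6945}{\sqrt{\frac{2242825313}{2888}}} = - \frac{6945}{\frac{1}{76} \sqrt{4485650626}} = - 6945 \frac{38 \sqrt{4485650626}}{2242825313} = - \frac{263910 \sqrt{4485650626}}{2242825313}$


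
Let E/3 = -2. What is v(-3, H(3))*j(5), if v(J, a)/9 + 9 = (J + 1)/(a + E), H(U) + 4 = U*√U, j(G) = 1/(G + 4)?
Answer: -637/73 + 6*√3/73 ≈ -8.5837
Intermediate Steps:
E = -6 (E = 3*(-2) = -6)
j(G) = 1/(4 + G)
H(U) = -4 + U^(3/2) (H(U) = -4 + U*√U = -4 + U^(3/2))
v(J, a) = -81 + 9*(1 + J)/(-6 + a) (v(J, a) = -81 + 9*((J + 1)/(a - 6)) = -81 + 9*((1 + J)/(-6 + a)) = -81 + 9*(1 + J)/(-6 + a))
v(-3, H(3))*j(5) = (9*(55 - 3 - 9*(-4 + 3^(3/2)))/(-6 + (-4 + 3^(3/2))))/(4 + 5) = (9*(55 - 3 - 9*(-4 + 3*√3))/(-6 + (-4 + 3*√3)))/9 = (9*(55 - 3 + (36 - 27*√3))/(-10 + 3*√3))*(⅑) = (9*(88 - 27*√3)/(-10 + 3*√3))*(⅑) = (88 - 27*√3)/(-10 + 3*√3)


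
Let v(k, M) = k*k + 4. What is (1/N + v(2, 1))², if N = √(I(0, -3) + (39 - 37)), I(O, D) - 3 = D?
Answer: (16 + √2)²/4 ≈ 75.814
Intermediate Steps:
I(O, D) = 3 + D
v(k, M) = 4 + k² (v(k, M) = k² + 4 = 4 + k²)
N = √2 (N = √((3 - 3) + (39 - 37)) = √(0 + 2) = √2 ≈ 1.4142)
(1/N + v(2, 1))² = (1/(√2) + (4 + 2²))² = (√2/2 + (4 + 4))² = (√2/2 + 8)² = (8 + √2/2)²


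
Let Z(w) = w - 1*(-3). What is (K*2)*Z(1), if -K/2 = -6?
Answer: 96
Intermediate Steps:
K = 12 (K = -2*(-6) = 12)
Z(w) = 3 + w (Z(w) = w + 3 = 3 + w)
(K*2)*Z(1) = (12*2)*(3 + 1) = 24*4 = 96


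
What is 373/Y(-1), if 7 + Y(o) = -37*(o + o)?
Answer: 373/67 ≈ 5.5672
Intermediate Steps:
Y(o) = -7 - 74*o (Y(o) = -7 - 37*(o + o) = -7 - 74*o)
373/Y(-1) = 373/(-7 - 74*(-1)) = 373/(-7 + 74) = 373/67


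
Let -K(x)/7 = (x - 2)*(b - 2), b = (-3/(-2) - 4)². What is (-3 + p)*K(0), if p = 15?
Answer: 714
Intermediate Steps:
b = 25/4 (b = (-3*(-½) - 4)² = (3/2 - 4)² = (-5/2)² = 25/4 ≈ 6.2500)
K(x) = 119/2 - 119*x/4 (K(x) = -7*(x - 2)*(25/4 - 2) = -7*(-2 + x)*17/4 = -7*(-17/2 + 17*x/4) = 119/2 - 119*x/4)
(-3 + p)*K(0) = (-3 + 15)*(119/2 - 119/4*0) = 12*(119/2 + 0) = 12*(119/2) = 714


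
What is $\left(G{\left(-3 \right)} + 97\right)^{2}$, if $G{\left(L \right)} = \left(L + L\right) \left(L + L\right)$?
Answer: $17689$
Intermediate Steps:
$G{\left(L \right)} = 4 L^{2}$ ($G{\left(L \right)} = 2 L 2 L = 4 L^{2}$)
$\left(G{\left(-3 \right)} + 97\right)^{2} = \left(4 \left(-3\right)^{2} + 97\right)^{2} = \left(4 \cdot 9 + 97\right)^{2} = \left(36 + 97\right)^{2} = 133^{2} = 17689$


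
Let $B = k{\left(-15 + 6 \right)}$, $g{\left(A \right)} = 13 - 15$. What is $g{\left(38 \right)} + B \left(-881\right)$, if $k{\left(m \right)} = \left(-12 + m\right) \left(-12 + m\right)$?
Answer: $-388523$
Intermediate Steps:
$g{\left(A \right)} = -2$ ($g{\left(A \right)} = 13 - 15 = -2$)
$k{\left(m \right)} = \left(-12 + m\right)^{2}$
$B = 441$ ($B = \left(-12 + \left(-15 + 6\right)\right)^{2} = \left(-12 - 9\right)^{2} = \left(-21\right)^{2} = 441$)
$g{\left(38 \right)} + B \left(-881\right) = -2 + 441 \left(-881\right) = -2 - 388521 = -388523$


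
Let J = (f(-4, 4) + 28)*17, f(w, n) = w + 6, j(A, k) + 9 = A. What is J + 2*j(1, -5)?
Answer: 494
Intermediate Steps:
j(A, k) = -9 + A
f(w, n) = 6 + w
J = 510 (J = ((6 - 4) + 28)*17 = (2 + 28)*17 = 30*17 = 510)
J + 2*j(1, -5) = 510 + 2*(-9 + 1) = 510 + 2*(-8) = 510 - 16 = 494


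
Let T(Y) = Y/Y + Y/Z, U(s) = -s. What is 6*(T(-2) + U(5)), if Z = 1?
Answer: -36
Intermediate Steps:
T(Y) = 1 + Y (T(Y) = Y/Y + Y/1 = 1 + Y*1 = 1 + Y)
6*(T(-2) + U(5)) = 6*((1 - 2) - 1*5) = 6*(-1 - 5) = 6*(-6) = -36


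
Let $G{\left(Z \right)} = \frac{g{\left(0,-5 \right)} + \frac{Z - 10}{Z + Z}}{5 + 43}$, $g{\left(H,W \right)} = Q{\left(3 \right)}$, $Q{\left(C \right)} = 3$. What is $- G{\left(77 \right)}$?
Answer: $- \frac{529}{7392} \approx -0.071564$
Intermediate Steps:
$g{\left(H,W \right)} = 3$
$G{\left(Z \right)} = \frac{1}{16} + \frac{-10 + Z}{96 Z}$ ($G{\left(Z \right)} = \frac{3 + \frac{Z - 10}{Z + Z}}{5 + 43} = \frac{3 + \frac{-10 + Z}{2 Z}}{48} = \left(3 + \left(-10 + Z\right) \frac{1}{2 Z}\right) \frac{1}{48} = \left(3 + \frac{-10 + Z}{2 Z}\right) \frac{1}{48} = \frac{1}{16} + \frac{-10 + Z}{96 Z}$)
$- G{\left(77 \right)} = - \frac{-10 + 7 \cdot 77}{96 \cdot 77} = - \frac{-10 + 539}{96 \cdot 77} = - \frac{529}{96 \cdot 77} = \left(-1\right) \frac{529}{7392} = - \frac{529}{7392}$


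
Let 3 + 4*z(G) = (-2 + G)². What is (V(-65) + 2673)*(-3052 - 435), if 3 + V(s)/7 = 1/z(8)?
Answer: -27751448/3 ≈ -9.2505e+6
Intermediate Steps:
z(G) = -¾ + (-2 + G)²/4
V(s) = -665/33 (V(s) = -21 + 7/(-¾ + (-2 + 8)²/4) = -21 + 7/(-¾ + (¼)*6²) = -21 + 7/(-¾ + (¼)*36) = -21 + 7/(-¾ + 9) = -21 + 7/(33/4) = -21 + 7*(4/33) = -21 + 28/33 = -665/33)
(V(-65) + 2673)*(-3052 - 435) = (-665/33 + 2673)*(-3052 - 435) = (87544/33)*(-3487) = -27751448/3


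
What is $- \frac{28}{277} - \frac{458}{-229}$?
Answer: $\frac{526}{277} \approx 1.8989$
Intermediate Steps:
$- \frac{28}{277} - \frac{458}{-229} = \left(-28\right) \frac{1}{277} - -2 = - \frac{28}{277} + 2 = \frac{526}{277}$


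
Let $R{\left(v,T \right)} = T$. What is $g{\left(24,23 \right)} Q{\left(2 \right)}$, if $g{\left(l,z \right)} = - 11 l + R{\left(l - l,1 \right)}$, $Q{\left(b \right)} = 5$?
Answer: $-1315$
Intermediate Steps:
$g{\left(l,z \right)} = 1 - 11 l$ ($g{\left(l,z \right)} = - 11 l + 1 = 1 - 11 l$)
$g{\left(24,23 \right)} Q{\left(2 \right)} = \left(1 - 264\right) 5 = \left(-263\right) 5 = -1315$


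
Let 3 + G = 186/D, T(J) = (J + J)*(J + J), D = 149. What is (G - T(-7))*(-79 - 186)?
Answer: 7808225/149 ≈ 52404.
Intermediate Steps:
T(J) = 4*J**2 (T(J) = (2*J)*(2*J) = 4*J**2)
G = -261/149 (G = -3 + 186/149 = -261/149 ≈ -1.7517)
(G - T(-7))*(-79 - 186) = (-261/149 - 4*(-7)**2)*(-79 - 186) = (-261/149 - 4*49)*(-265) = (-261/149 - 1*196)*(-265) = (-261/149 - 196)*(-265) = -29465/149*(-265) = 7808225/149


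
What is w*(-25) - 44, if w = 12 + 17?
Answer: -769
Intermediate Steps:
w = 29
w*(-25) - 44 = 29*(-25) - 44 = -725 - 44 = -769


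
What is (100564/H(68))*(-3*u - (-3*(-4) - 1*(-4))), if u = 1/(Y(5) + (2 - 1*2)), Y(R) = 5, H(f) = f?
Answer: -2086703/85 ≈ -24549.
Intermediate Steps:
u = ⅕ (u = 1/(5 + (2 - 1*2)) = 1/(5 + (2 - 2)) = 1/(5 + 0) = 1/5 = ⅕ ≈ 0.20000)
(100564/H(68))*(-3*u - (-3*(-4) - 1*(-4))) = (100564/68)*(-3*⅕ - (-3*(-4) - 1*(-4))) = (100564*(1/68))*(-⅗ - (12 + 4)) = 25141*(-⅗ - 1*16)/17 = 25141*(-⅗ - 16)/17 = (25141/17)*(-83/5) = -2086703/85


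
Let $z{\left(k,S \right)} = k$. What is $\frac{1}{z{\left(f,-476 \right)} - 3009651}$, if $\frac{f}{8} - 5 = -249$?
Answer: $- \frac{1}{3011603} \approx -3.3205 \cdot 10^{-7}$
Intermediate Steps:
$f = -1952$ ($f = 40 + 8 \left(-249\right) = 40 - 1992 = -1952$)
$\frac{1}{z{\left(f,-476 \right)} - 3009651} = \frac{1}{-1952 - 3009651} = \frac{1}{-3011603} = - \frac{1}{3011603}$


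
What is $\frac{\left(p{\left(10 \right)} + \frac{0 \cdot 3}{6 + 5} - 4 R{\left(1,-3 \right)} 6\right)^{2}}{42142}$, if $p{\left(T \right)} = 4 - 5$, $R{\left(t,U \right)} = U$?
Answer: $\frac{1}{42142} \approx 2.3729 \cdot 10^{-5}$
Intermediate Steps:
$p{\left(T \right)} = -1$
$\frac{\left(p{\left(10 \right)} + \frac{0 \cdot 3}{6 + 5} - 4 R{\left(1,-3 \right)} 6\right)^{2}}{42142} = \frac{\left(-1 + \frac{0 \cdot 3}{6 + 5} \left(-4\right) \left(-3\right) 6\right)^{2}}{42142} = \left(-1 + \frac{0}{11} \cdot 12 \cdot 6\right)^{2} \cdot \frac{1}{42142} = \left(-1 + 0 \cdot \frac{1}{11} \cdot 72\right)^{2} \cdot \frac{1}{42142} = \left(-1 + 0 \cdot 72\right)^{2} \cdot \frac{1}{42142} = \left(-1 + 0\right)^{2} \cdot \frac{1}{42142} = \left(-1\right)^{2} \cdot \frac{1}{42142} = 1 \cdot \frac{1}{42142} = \frac{1}{42142}$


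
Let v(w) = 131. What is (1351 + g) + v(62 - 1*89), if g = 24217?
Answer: 25699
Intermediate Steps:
(1351 + g) + v(62 - 1*89) = (1351 + 24217) + 131 = 25568 + 131 = 25699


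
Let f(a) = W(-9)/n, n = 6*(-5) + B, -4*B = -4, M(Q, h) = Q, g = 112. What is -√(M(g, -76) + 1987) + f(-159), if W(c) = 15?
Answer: -15/29 - √2099 ≈ -46.332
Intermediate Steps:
B = 1 (B = -¼*(-4) = 1)
n = -29 (n = 6*(-5) + 1 = -30 + 1 = -29)
f(a) = -15/29 (f(a) = 15/(-29) = 15*(-1/29) = -15/29)
-√(M(g, -76) + 1987) + f(-159) = -√(112 + 1987) - 15/29 = -√2099 - 15/29 = -15/29 - √2099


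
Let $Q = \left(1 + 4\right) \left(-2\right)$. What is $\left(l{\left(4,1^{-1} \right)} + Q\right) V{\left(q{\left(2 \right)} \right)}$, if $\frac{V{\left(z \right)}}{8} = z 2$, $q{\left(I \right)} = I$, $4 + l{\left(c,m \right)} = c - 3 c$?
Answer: $-704$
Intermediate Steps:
$l{\left(c,m \right)} = -4 - 2 c$ ($l{\left(c,m \right)} = -4 + \left(c - 3 c\right) = -4 - 2 c$)
$Q = -10$ ($Q = 5 \left(-2\right) = -10$)
$V{\left(z \right)} = 16 z$ ($V{\left(z \right)} = 8 z 2 = 8 \cdot 2 z = 16 z$)
$\left(l{\left(4,1^{-1} \right)} + Q\right) V{\left(q{\left(2 \right)} \right)} = \left(\left(-4 - 8\right) - 10\right) 16 \cdot 2 = \left(\left(-4 - 8\right) - 10\right) 32 = \left(-12 - 10\right) 32 = \left(-22\right) 32 = -704$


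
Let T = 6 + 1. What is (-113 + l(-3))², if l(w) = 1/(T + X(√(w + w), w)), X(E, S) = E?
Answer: 2*(-273743*I + 89270*√6)/(-43*I + 14*√6) ≈ 12740.0 + 10.054*I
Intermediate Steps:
T = 7
l(w) = 1/(7 + √2*√w) (l(w) = 1/(7 + √(w + w)) = 1/(7 + √(2*w)) = 1/(7 + √2*√w))
(-113 + l(-3))² = (-113 + 1/(7 + √2*√(-3)))² = (-113 + 1/(7 + √2*(I*√3)))² = (-113 + 1/(7 + I*√6))²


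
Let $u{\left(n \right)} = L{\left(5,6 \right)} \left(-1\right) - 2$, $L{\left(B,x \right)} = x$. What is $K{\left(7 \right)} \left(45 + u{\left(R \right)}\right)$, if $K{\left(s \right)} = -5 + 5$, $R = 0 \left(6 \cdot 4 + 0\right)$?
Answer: $0$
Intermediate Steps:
$R = 0$ ($R = 0 \left(24 + 0\right) = 0 \cdot 24 = 0$)
$K{\left(s \right)} = 0$
$u{\left(n \right)} = -8$ ($u{\left(n \right)} = 6 \left(-1\right) - 2 = -6 - 2 = -8$)
$K{\left(7 \right)} \left(45 + u{\left(R \right)}\right) = 0 \left(45 - 8\right) = 0 \cdot 37 = 0$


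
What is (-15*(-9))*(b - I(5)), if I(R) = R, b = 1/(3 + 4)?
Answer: -4590/7 ≈ -655.71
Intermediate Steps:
b = 1/7 ≈ 0.14286
(-15*(-9))*(b - I(5)) = (-15*(-9))*(1/7 - 1*5) = 135*(1/7 - 5) = 135*(-34/7) = -4590/7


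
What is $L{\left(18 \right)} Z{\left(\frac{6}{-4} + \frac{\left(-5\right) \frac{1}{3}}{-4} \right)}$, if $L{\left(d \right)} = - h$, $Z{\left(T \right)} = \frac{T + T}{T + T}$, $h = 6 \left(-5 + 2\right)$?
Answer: $18$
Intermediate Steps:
$h = -18$ ($h = 6 \left(-3\right) = -18$)
$Z{\left(T \right)} = 1$ ($Z{\left(T \right)} = \frac{2 T}{2 T} = 2 T \frac{1}{2 T} = 1$)
$L{\left(d \right)} = 18$ ($L{\left(d \right)} = \left(-1\right) \left(-18\right) = 18$)
$L{\left(18 \right)} Z{\left(\frac{6}{-4} + \frac{\left(-5\right) \frac{1}{3}}{-4} \right)} = 18 \cdot 1 = 18$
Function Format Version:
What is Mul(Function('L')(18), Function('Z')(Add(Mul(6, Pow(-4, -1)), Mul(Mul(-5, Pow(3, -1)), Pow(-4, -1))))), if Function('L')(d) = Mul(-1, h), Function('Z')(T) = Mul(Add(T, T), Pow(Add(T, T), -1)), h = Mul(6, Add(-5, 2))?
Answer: 18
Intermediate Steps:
h = -18 (h = Mul(6, -3) = -18)
Function('Z')(T) = 1 (Function('Z')(T) = Mul(Mul(2, T), Pow(Mul(2, T), -1)) = Mul(Mul(2, T), Mul(Rational(1, 2), Pow(T, -1))) = 1)
Function('L')(d) = 18 (Function('L')(d) = Mul(-1, -18) = 18)
Mul(Function('L')(18), Function('Z')(Add(Mul(6, Pow(-4, -1)), Mul(Mul(-5, Pow(3, -1)), Pow(-4, -1))))) = Mul(18, 1) = 18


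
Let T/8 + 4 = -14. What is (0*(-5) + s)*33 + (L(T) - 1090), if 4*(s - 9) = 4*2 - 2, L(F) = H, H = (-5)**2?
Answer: -1437/2 ≈ -718.50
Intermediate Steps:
T = -144 (T = -32 + 8*(-14) = -32 - 112 = -144)
H = 25
L(F) = 25
s = 21/2 (s = 9 + (4*2 - 2)/4 = 9 + (8 - 2)/4 = 9 + (1/4)*6 = 9 + 3/2 = 21/2 ≈ 10.500)
(0*(-5) + s)*33 + (L(T) - 1090) = (0*(-5) + 21/2)*33 + (25 - 1090) = (0 + 21/2)*33 - 1065 = (21/2)*33 - 1065 = 693/2 - 1065 = -1437/2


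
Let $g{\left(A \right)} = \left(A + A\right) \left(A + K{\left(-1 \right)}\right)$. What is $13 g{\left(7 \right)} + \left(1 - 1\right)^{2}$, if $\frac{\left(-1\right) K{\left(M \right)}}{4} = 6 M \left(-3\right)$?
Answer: $-11830$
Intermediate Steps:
$K{\left(M \right)} = 72 M$ ($K{\left(M \right)} = - 4 \cdot 6 M \left(-3\right) = - 4 \left(- 18 M\right) = 72 M$)
$g{\left(A \right)} = 2 A \left(-72 + A\right)$ ($g{\left(A \right)} = \left(A + A\right) \left(A + 72 \left(-1\right)\right) = 2 A \left(A - 72\right) = 2 A \left(-72 + A\right)$)
$13 g{\left(7 \right)} + \left(1 - 1\right)^{2} = 13 \cdot 2 \cdot 7 \left(-72 + 7\right) + \left(1 - 1\right)^{2} = 13 \cdot 2 \cdot 7 \left(-65\right) + 0^{2} = 13 \left(-910\right) + 0 = -11830 + 0 = -11830$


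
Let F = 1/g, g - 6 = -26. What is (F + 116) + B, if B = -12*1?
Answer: 2079/20 ≈ 103.95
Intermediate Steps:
g = -20 (g = 6 - 26 = -20)
F = -1/20 (F = 1/(-20) = -1/20 ≈ -0.050000)
B = -12
(F + 116) + B = (-1/20 + 116) - 12 = 2319/20 - 12 = 2079/20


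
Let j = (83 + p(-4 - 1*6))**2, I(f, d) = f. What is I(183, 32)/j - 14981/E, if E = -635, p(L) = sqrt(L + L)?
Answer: 2*(-51510347*I + 2486846*sqrt(5))/(635*(-6869*I + 332*sqrt(5))) ≈ 23.618 - 0.0028461*I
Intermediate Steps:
p(L) = sqrt(2)*sqrt(L) (p(L) = sqrt(2*L) = sqrt(2)*sqrt(L))
j = (83 + 2*I*sqrt(5))**2 (j = (83 + sqrt(2)*sqrt(-4 - 1*6))**2 = (83 + sqrt(2)*sqrt(-4 - 6))**2 = (83 + sqrt(2)*sqrt(-10))**2 = (83 + sqrt(2)*(I*sqrt(10)))**2 = (83 + 2*I*sqrt(5))**2 ≈ 6869.0 + 742.38*I)
I(183, 32)/j - 14981/E = 183/(6869 + 332*I*sqrt(5)) - 14981/(-635) = 183/(6869 + 332*I*sqrt(5)) - 14981*(-1/635) = 183/(6869 + 332*I*sqrt(5)) + 14981/635 = 14981/635 + 183/(6869 + 332*I*sqrt(5))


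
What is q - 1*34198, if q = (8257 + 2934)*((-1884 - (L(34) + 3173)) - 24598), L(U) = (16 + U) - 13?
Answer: -332317370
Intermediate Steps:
L(U) = 3 + U
q = -332283172 (q = (8257 + 2934)*((-1884 - ((3 + 34) + 3173)) - 24598) = 11191*((-1884 - (37 + 3173)) - 24598) = 11191*((-1884 - 1*3210) - 24598) = 11191*((-1884 - 3210) - 24598) = 11191*(-5094 - 24598) = 11191*(-29692) = -332283172)
q - 1*34198 = -332283172 - 1*34198 = -332283172 - 34198 = -332317370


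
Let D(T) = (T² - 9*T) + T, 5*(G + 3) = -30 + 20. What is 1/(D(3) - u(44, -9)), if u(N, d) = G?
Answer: -⅒ ≈ -0.10000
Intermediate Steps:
G = -5 (G = -3 + (-30 + 20)/5 = -3 + (⅕)*(-10) = -3 - 2 = -5)
D(T) = T² - 8*T
u(N, d) = -5
1/(D(3) - u(44, -9)) = 1/(3*(-8 + 3) - 1*(-5)) = 1/(3*(-5) + 5) = 1/(-15 + 5) = 1/(-10) = -⅒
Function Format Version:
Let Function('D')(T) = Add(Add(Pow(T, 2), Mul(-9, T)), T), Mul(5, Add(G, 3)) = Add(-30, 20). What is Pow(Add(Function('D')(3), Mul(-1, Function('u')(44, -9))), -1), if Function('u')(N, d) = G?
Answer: Rational(-1, 10) ≈ -0.10000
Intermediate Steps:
G = -5 (G = Add(-3, Mul(Rational(1, 5), Add(-30, 20))) = Add(-3, Mul(Rational(1, 5), -10)) = Add(-3, -2) = -5)
Function('D')(T) = Add(Pow(T, 2), Mul(-8, T))
Function('u')(N, d) = -5
Pow(Add(Function('D')(3), Mul(-1, Function('u')(44, -9))), -1) = Pow(Add(Mul(3, Add(-8, 3)), Mul(-1, -5)), -1) = Pow(Add(Mul(3, -5), 5), -1) = Pow(Add(-15, 5), -1) = Pow(-10, -1) = Rational(-1, 10)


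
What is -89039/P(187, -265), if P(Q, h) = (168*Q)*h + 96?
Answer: 89039/8325144 ≈ 0.010695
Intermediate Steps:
P(Q, h) = 96 + 168*Q*h (P(Q, h) = 168*Q*h + 96 = 96 + 168*Q*h)
-89039/P(187, -265) = -89039/(96 + 168*187*(-265)) = -89039/(96 - 8325240) = -89039/(-8325144) = -89039*(-1/8325144) = 89039/8325144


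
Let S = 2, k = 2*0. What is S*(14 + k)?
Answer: 28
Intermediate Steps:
k = 0
S*(14 + k) = 2*(14 + 0) = 2*14 = 28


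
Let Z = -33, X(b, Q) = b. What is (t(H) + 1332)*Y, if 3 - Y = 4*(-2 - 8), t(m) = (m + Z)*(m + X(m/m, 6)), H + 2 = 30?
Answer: 51041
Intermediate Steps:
H = 28 (H = -2 + 30 = 28)
t(m) = (1 + m)*(-33 + m) (t(m) = (m - 33)*(m + m/m) = (-33 + m)*(m + 1) = (-33 + m)*(1 + m) = (1 + m)*(-33 + m))
Y = 43 (Y = 3 - 4*(-2 - 8) = 3 - 4*(-10) = 3 - 1*(-40) = 3 + 40 = 43)
(t(H) + 1332)*Y = ((-33 + 28**2 - 32*28) + 1332)*43 = ((-33 + 784 - 896) + 1332)*43 = (-145 + 1332)*43 = 1187*43 = 51041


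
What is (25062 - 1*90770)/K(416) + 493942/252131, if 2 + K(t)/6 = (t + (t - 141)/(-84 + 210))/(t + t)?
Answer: 289536574482622/39577759463 ≈ 7315.6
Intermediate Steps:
K(t) = -12 + 3*(-47/42 + 127*t/126)/t (K(t) = -12 + 6*((t + (t - 141)/(-84 + 210))/(t + t)) = -12 + 6*((t + (-141 + t)/126)/((2*t))) = -12 + 6*((t + (-141 + t)*(1/126))*(1/(2*t))) = -12 + 6*((t + (-47/42 + t/126))*(1/(2*t))) = -12 + 6*((-47/42 + 127*t/126)*(1/(2*t))) = -12 + 6*((-47/42 + 127*t/126)/(2*t)) = -12 + 3*(-47/42 + 127*t/126)/t)
(25062 - 1*90770)/K(416) + 493942/252131 = (25062 - 1*90770)/(((1/42)*(-141 - 377*416)/416)) + 493942/252131 = (25062 - 90770)/(((1/42)*(1/416)*(-141 - 156832))) + 493942*(1/252131) = -65708/((1/42)*(1/416)*(-156973)) + 493942/252131 = -65708/(-156973/17472) + 493942/252131 = -65708*(-17472/156973) + 493942/252131 = 1148050176/156973 + 493942/252131 = 289536574482622/39577759463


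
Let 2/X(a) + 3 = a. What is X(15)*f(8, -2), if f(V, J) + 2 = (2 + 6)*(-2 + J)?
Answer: -17/3 ≈ -5.6667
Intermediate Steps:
X(a) = 2/(-3 + a)
f(V, J) = -18 + 8*J (f(V, J) = -2 + (2 + 6)*(-2 + J) = -2 + 8*(-2 + J) = -2 + (-16 + 8*J) = -18 + 8*J)
X(15)*f(8, -2) = (2/(-3 + 15))*(-18 + 8*(-2)) = (2/12)*(-18 - 16) = (2*(1/12))*(-34) = (1/6)*(-34) = -17/3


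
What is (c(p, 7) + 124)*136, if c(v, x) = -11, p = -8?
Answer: 15368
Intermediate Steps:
(c(p, 7) + 124)*136 = (-11 + 124)*136 = 113*136 = 15368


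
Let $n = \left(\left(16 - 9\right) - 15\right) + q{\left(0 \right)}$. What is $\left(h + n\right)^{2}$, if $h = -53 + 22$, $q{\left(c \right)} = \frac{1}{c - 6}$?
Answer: $\frac{55225}{36} \approx 1534.0$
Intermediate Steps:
$q{\left(c \right)} = \frac{1}{-6 + c}$
$h = -31$
$n = - \frac{49}{6}$ ($n = \left(\left(16 - 9\right) - 15\right) + \frac{1}{-6 + 0} = \left(7 - 15\right) + \frac{1}{-6} = -8 - \frac{1}{6} = - \frac{49}{6} \approx -8.1667$)
$\left(h + n\right)^{2} = \left(-31 - \frac{49}{6}\right)^{2} = \left(- \frac{235}{6}\right)^{2} = \frac{55225}{36}$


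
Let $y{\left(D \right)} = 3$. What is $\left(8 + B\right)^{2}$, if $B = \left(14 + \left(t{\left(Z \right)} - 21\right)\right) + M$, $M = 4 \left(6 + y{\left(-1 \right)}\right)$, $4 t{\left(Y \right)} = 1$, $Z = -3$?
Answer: $\frac{22201}{16} \approx 1387.6$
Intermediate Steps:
$t{\left(Y \right)} = \frac{1}{4}$ ($t{\left(Y \right)} = \frac{1}{4} \cdot 1 = \frac{1}{4}$)
$M = 36$ ($M = 4 \left(6 + 3\right) = 4 \cdot 9 = 36$)
$B = \frac{117}{4}$ ($B = \left(14 + \left(\frac{1}{4} - 21\right)\right) + 36 = \left(14 - \frac{83}{4}\right) + 36 = - \frac{27}{4} + 36 = \frac{117}{4} \approx 29.25$)
$\left(8 + B\right)^{2} = \left(8 + \frac{117}{4}\right)^{2} = \left(\frac{149}{4}\right)^{2} = \frac{22201}{16}$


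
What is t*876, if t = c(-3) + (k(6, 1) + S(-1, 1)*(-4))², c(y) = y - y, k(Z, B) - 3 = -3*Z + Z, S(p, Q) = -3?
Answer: 7884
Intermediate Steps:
k(Z, B) = 3 - 2*Z (k(Z, B) = 3 + (-3*Z + Z) = 3 - 2*Z)
c(y) = 0
t = 9 (t = 0 + ((3 - 2*6) - 3*(-4))² = 0 + ((3 - 12) + 12)² = 0 + (-9 + 12)² = 0 + 3² = 0 + 9 = 9)
t*876 = 9*876 = 7884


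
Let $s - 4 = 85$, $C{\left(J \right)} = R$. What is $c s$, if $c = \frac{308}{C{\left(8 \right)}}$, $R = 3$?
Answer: $\frac{27412}{3} \approx 9137.3$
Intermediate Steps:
$C{\left(J \right)} = 3$
$c = \frac{308}{3} \approx 102.67$
$s = 89$ ($s = 4 + 85 = 89$)
$c s = \frac{308}{3} \cdot 89 = \frac{27412}{3}$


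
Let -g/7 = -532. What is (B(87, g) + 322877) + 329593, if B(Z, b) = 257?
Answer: 652727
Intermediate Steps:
g = 3724 (g = -7*(-532) = 3724)
(B(87, g) + 322877) + 329593 = (257 + 322877) + 329593 = 323134 + 329593 = 652727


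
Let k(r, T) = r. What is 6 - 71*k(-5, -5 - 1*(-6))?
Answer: 361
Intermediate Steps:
6 - 71*k(-5, -5 - 1*(-6)) = 6 - 71*(-5) = 6 + 355 = 361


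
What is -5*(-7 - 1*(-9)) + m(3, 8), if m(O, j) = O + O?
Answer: -4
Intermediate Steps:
m(O, j) = 2*O
-5*(-7 - 1*(-9)) + m(3, 8) = -5*(-7 - 1*(-9)) + 2*3 = -5*(-7 + 9) + 6 = -5*2 + 6 = -10 + 6 = -4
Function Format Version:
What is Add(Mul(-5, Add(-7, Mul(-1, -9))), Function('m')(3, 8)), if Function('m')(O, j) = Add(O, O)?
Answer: -4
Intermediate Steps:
Function('m')(O, j) = Mul(2, O)
Add(Mul(-5, Add(-7, Mul(-1, -9))), Function('m')(3, 8)) = Add(Mul(-5, Add(-7, Mul(-1, -9))), Mul(2, 3)) = Add(Mul(-5, Add(-7, 9)), 6) = Add(Mul(-5, 2), 6) = Add(-10, 6) = -4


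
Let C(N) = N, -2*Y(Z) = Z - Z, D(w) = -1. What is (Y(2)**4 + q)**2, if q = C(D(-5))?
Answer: 1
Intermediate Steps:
Y(Z) = 0 (Y(Z) = -(Z - Z)/2 = -1/2*0 = 0)
q = -1
(Y(2)**4 + q)**2 = (0**4 - 1)**2 = (0 - 1)**2 = (-1)**2 = 1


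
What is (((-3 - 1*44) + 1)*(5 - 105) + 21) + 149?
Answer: 4770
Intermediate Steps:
(((-3 - 1*44) + 1)*(5 - 105) + 21) + 149 = (((-3 - 44) + 1)*(-100) + 21) + 149 = ((-47 + 1)*(-100) + 21) + 149 = (-46*(-100) + 21) + 149 = (4600 + 21) + 149 = 4621 + 149 = 4770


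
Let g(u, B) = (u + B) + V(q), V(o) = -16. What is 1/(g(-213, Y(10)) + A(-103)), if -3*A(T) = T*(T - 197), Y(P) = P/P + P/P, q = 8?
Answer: -1/10527 ≈ -9.4994e-5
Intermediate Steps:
Y(P) = 2 (Y(P) = 1 + 1 = 2)
g(u, B) = -16 + B + u (g(u, B) = (u + B) - 16 = (B + u) - 16 = -16 + B + u)
A(T) = -T*(-197 + T)/3 (A(T) = -T*(T - 197)/3 = -T*(-197 + T)/3)
1/(g(-213, Y(10)) + A(-103)) = 1/((-16 + 2 - 213) + (⅓)*(-103)*(197 - 1*(-103))) = 1/(-227 + (⅓)*(-103)*(197 + 103)) = 1/(-227 + (⅓)*(-103)*300) = 1/(-227 - 10300) = 1/(-10527) = -1/10527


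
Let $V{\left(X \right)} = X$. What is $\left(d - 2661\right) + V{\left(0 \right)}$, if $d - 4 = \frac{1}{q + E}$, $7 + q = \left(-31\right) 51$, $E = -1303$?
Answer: $- \frac{7681388}{2891} \approx -2657.0$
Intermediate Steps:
$q = -1588$ ($q = -7 - 1581 = -1588$)
$d = \frac{11563}{2891}$ ($d = 4 + \frac{1}{-1588 - 1303} = 4 + \frac{1}{-2891} = 4 - \frac{1}{2891} = \frac{11563}{2891} \approx 3.9997$)
$\left(d - 2661\right) + V{\left(0 \right)} = \left(\frac{11563}{2891} - 2661\right) + 0 = - \frac{7681388}{2891} + 0 = - \frac{7681388}{2891}$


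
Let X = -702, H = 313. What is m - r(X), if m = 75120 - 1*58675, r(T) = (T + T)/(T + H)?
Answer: 6395701/389 ≈ 16441.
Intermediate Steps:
r(T) = 2*T/(313 + T) (r(T) = (T + T)/(T + 313) = (2*T)/(313 + T) = 2*T/(313 + T))
m = 16445 (m = 75120 - 58675 = 16445)
m - r(X) = 16445 - 2*(-702)/(313 - 702) = 16445 - 2*(-702)/(-389) = 16445 - 2*(-702)*(-1)/389 = 16445 - 1*1404/389 = 16445 - 1404/389 = 6395701/389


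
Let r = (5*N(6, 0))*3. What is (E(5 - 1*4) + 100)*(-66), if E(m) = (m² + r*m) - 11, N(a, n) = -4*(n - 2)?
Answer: -13860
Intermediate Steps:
N(a, n) = 8 - 4*n (N(a, n) = -4*(-2 + n) = 8 - 4*n)
r = 120 (r = (5*(8 - 4*0))*3 = (5*(8 + 0))*3 = (5*8)*3 = 40*3 = 120)
E(m) = -11 + m² + 120*m (E(m) = (m² + 120*m) - 11 = -11 + m² + 120*m)
(E(5 - 1*4) + 100)*(-66) = ((-11 + (5 - 1*4)² + 120*(5 - 1*4)) + 100)*(-66) = ((-11 + (5 - 4)² + 120*(5 - 4)) + 100)*(-66) = ((-11 + 1² + 120*1) + 100)*(-66) = ((-11 + 1 + 120) + 100)*(-66) = (110 + 100)*(-66) = 210*(-66) = -13860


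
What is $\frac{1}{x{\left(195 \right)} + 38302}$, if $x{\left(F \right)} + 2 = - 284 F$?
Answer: $- \frac{1}{17080} \approx -5.8548 \cdot 10^{-5}$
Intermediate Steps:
$x{\left(F \right)} = -2 - 284 F$
$\frac{1}{x{\left(195 \right)} + 38302} = \frac{1}{\left(-2 - 55380\right) + 38302} = \frac{1}{-55382 + 38302} = \frac{1}{-17080} = - \frac{1}{17080}$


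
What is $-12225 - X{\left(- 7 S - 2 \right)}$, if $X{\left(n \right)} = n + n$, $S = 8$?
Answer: $-12109$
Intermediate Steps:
$X{\left(n \right)} = 2 n$
$-12225 - X{\left(- 7 S - 2 \right)} = -12225 - 2 \left(\left(-7\right) 8 - 2\right) = -12225 - 2 \left(-56 - 2\right) = -12225 - 2 \left(-58\right) = -12225 - -116 = -12225 + 116 = -12109$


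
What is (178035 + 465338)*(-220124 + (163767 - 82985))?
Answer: -89648880566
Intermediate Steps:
(178035 + 465338)*(-220124 + (163767 - 82985)) = 643373*(-220124 + 80782) = 643373*(-139342) = -89648880566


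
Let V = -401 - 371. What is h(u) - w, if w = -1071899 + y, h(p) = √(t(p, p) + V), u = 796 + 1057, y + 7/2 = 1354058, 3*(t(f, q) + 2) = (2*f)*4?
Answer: -564311/2 + √37506/3 ≈ -2.8209e+5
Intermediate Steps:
t(f, q) = -2 + 8*f/3 (t(f, q) = -2 + ((2*f)*4)/3 = -2 + (8*f)/3 = -2 + 8*f/3)
y = 2708109/2 (y = -7/2 + 1354058 = 2708109/2 ≈ 1.3541e+6)
u = 1853
V = -772
h(p) = √(-774 + 8*p/3) (h(p) = √((-2 + 8*p/3) - 772) = √(-774 + 8*p/3))
w = 564311/2 (w = -1071899 + 2708109/2 = 564311/2 ≈ 2.8216e+5)
h(u) - w = √(-6966 + 24*1853)/3 - 1*564311/2 = √(-6966 + 44472)/3 - 564311/2 = √37506/3 - 564311/2 = -564311/2 + √37506/3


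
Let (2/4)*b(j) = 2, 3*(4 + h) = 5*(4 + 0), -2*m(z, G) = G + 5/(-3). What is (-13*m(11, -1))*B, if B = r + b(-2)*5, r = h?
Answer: -3536/9 ≈ -392.89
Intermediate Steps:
m(z, G) = ⅚ - G/2 (m(z, G) = -(G + 5/(-3))/2 = -(G + 5*(-⅓))/2 = -(G - 5/3)/2 = -(-5/3 + G)/2 = ⅚ - G/2)
h = 8/3 (h = -4 + (5*(4 + 0))/3 = -4 + (5*4)/3 = -4 + (⅓)*20 = -4 + 20/3 = 8/3 ≈ 2.6667)
r = 8/3 ≈ 2.6667
b(j) = 4 (b(j) = 2*2 = 4)
B = 68/3 (B = 8/3 + 4*5 = 8/3 + 20 = 68/3 ≈ 22.667)
(-13*m(11, -1))*B = -13*(⅚ - ½*(-1))*(68/3) = -13*(⅚ + ½)*(68/3) = -13*4/3*(68/3) = -52/3*68/3 = -3536/9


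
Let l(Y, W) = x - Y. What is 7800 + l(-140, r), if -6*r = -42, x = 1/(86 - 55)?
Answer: 246141/31 ≈ 7940.0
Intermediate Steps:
x = 1/31 ≈ 0.032258
r = 7 (r = -⅙*(-42) = 7)
l(Y, W) = 1/31 - Y
7800 + l(-140, r) = 7800 + (1/31 - 1*(-140)) = 7800 + (1/31 + 140) = 7800 + 4341/31 = 246141/31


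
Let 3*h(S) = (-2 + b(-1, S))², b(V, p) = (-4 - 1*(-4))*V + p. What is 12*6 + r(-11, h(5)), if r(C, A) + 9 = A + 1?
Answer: 67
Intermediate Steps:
b(V, p) = p (b(V, p) = (-4 + 4)*V + p = 0*V + p = 0 + p = p)
h(S) = (-2 + S)²/3
r(C, A) = -8 + A (r(C, A) = -9 + (A + 1) = -9 + (1 + A) = -8 + A)
12*6 + r(-11, h(5)) = 12*6 + (-8 + (-2 + 5)²/3) = 72 + (-8 + (⅓)*3²) = 72 + (-8 + (⅓)*9) = 72 + (-8 + 3) = 72 - 5 = 67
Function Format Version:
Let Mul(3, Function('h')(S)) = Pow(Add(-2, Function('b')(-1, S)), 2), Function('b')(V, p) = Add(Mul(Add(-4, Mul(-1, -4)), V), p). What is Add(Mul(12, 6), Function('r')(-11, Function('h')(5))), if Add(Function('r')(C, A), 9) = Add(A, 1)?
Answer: 67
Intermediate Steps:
Function('b')(V, p) = p (Function('b')(V, p) = Add(Mul(Add(-4, 4), V), p) = Add(Mul(0, V), p) = Add(0, p) = p)
Function('h')(S) = Mul(Rational(1, 3), Pow(Add(-2, S), 2))
Function('r')(C, A) = Add(-8, A) (Function('r')(C, A) = Add(-9, Add(A, 1)) = Add(-9, Add(1, A)) = Add(-8, A))
Add(Mul(12, 6), Function('r')(-11, Function('h')(5))) = Add(Mul(12, 6), Add(-8, Mul(Rational(1, 3), Pow(Add(-2, 5), 2)))) = Add(72, Add(-8, Mul(Rational(1, 3), Pow(3, 2)))) = Add(72, Add(-8, Mul(Rational(1, 3), 9))) = Add(72, Add(-8, 3)) = Add(72, -5) = 67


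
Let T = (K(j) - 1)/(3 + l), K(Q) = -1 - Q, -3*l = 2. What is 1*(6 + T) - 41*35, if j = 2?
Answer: -10015/7 ≈ -1430.7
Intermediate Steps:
l = -2/3 (l = -1/3*2 = -2/3 ≈ -0.66667)
T = -12/7 (T = ((-1 - 1*2) - 1)/(3 - 2/3) = ((-1 - 2) - 1)/(7/3) = (-3 - 1)*(3/7) = -4*3/7 = -12/7 ≈ -1.7143)
1*(6 + T) - 41*35 = 1*(6 - 12/7) - 41*35 = 1*(30/7) - 1435 = 30/7 - 1435 = -10015/7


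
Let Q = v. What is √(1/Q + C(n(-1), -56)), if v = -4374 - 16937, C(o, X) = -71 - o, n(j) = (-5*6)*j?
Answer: 214*I*√1001617/21311 ≈ 10.05*I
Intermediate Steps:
n(j) = -30*j
v = -21311
Q = -21311
√(1/Q + C(n(-1), -56)) = √(1/(-21311) + (-71 - (-30)*(-1))) = √(-1/21311 + (-71 - 1*30)) = √(-1/21311 + (-71 - 30)) = √(-1/21311 - 101) = √(-2152412/21311) = 214*I*√1001617/21311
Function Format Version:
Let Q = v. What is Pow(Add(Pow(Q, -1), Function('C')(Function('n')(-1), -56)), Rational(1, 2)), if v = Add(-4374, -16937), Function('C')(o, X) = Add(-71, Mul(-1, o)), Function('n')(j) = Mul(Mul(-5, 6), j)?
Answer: Mul(Rational(214, 21311), I, Pow(1001617, Rational(1, 2))) ≈ Mul(10.050, I)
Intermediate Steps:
Function('n')(j) = Mul(-30, j)
v = -21311
Q = -21311
Pow(Add(Pow(Q, -1), Function('C')(Function('n')(-1), -56)), Rational(1, 2)) = Pow(Add(Pow(-21311, -1), Add(-71, Mul(-1, Mul(-30, -1)))), Rational(1, 2)) = Pow(Add(Rational(-1, 21311), Add(-71, Mul(-1, 30))), Rational(1, 2)) = Pow(Add(Rational(-1, 21311), Add(-71, -30)), Rational(1, 2)) = Pow(Add(Rational(-1, 21311), -101), Rational(1, 2)) = Pow(Rational(-2152412, 21311), Rational(1, 2)) = Mul(Rational(214, 21311), I, Pow(1001617, Rational(1, 2)))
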